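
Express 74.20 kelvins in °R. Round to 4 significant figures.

133.6 °R

°R = K × 9/5.
Applying the formula gives 133.6 °R.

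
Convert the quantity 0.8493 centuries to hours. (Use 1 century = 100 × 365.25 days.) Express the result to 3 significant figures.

744000 h

1 century = 876600 h.
Then 0.8493 × 876600 ≈ 744000 h.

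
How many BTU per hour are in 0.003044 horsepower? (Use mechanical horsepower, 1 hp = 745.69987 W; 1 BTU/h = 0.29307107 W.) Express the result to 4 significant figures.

7.745 BTU per hour

1 horsepower = 2544.43 BTU/h.
Thus 0.003044 × 2544.43 ≈ 7.745 BTU/h.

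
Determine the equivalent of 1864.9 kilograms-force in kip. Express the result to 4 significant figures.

4.111 kips

1 kilogram-force = 0.00220462 kips.
Then 1864.9 × 0.00220462 ≈ 4.111 kip.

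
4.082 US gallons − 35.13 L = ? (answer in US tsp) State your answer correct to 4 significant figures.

-3992 US tsp

4.082 US gal = 3134.98 US tsp and 35.13 L = 7127.32 US tsp.
3134.98 − 7127.32 ≈ -3992 US tsp.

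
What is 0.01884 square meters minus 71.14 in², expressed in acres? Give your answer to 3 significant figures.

0.01884 m² = 4.65547 × 10^-6 acre and 71.14 in² = 1.13413 × 10^-5 acre.
4.65547 × 10^-6 − 1.13413 × 10^-5 ≈ -6.69 × 10^-6 acre.

-6.69 × 10^-6 acre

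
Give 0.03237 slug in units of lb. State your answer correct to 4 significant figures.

1 slug = 32.1740 lb.
So 0.03237 × 32.1740 ≈ 1.041 lb.

1.041 lb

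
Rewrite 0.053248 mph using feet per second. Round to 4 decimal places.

1 mile per hour = 1.46667 ft/s.
Then 0.053248 × 1.46667 ≈ 0.0781 ft/s.

0.0781 ft/s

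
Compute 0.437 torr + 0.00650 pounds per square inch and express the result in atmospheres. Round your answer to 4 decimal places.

0.437 torr = 0.000575000 atm and 0.00650 psi = 0.000442299 atm.
0.000575000 + 0.000442299 ≈ 0.0010 atm.

0.0010 atm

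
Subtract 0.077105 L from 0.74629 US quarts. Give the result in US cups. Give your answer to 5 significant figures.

2.6593 US cup

0.74629 US qt = 2.98516 US cup and 0.077105 L = 0.325904 US cup.
2.98516 − 0.325904 ≈ 2.6593 US cup.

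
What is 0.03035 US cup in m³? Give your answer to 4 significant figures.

1 US cup = 0.000236588 m³.
Then 0.03035 × 0.000236588 ≈ 7.180 × 10^-6 m³.

7.180 × 10^-6 m³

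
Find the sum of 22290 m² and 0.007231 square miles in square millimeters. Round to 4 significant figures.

4.102e+10 mm²

22290 m² = 2.22900e+10 mm² and 0.007231 mi² = 1.87282e+10 mm².
2.22900e+10 + 1.87282e+10 ≈ 4.102e+10 mm².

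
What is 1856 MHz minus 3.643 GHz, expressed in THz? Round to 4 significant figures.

-0.001787 terahertz

1856 MHz = 0.00185600 THz and 3.643 GHz = 0.00364300 THz.
0.00185600 − 0.00364300 ≈ -0.001787 THz.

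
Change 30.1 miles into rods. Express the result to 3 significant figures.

9630 rod

1 mile = 320.000 rods.
Thus 30.1 × 320.000 ≈ 9630 rod.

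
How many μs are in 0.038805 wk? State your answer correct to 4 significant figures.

2.347e+10 μs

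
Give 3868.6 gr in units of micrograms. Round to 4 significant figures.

2.507 × 10^8 μg

1 gr = 64798.9 micrograms.
Then 3868.6 × 64798.9 ≈ 2.507 × 10^8 μg.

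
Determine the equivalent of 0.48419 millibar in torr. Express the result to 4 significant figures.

0.3632 torr

1 millibar = 0.750062 torr.
So 0.48419 × 0.750062 ≈ 0.3632 torr.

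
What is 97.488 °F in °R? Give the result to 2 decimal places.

°R = °F + 459.67.
Applying the formula gives 557.16 °R.

557.16 °R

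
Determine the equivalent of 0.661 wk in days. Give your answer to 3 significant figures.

4.63 days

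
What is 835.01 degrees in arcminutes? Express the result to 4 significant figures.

50100 arcminutes

1 ° = 60.0000 arcmin.
So 835.01 × 60.0000 ≈ 50100 arcmin.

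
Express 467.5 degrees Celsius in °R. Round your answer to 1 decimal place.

°R = (°C + 273.15) × 9/5.
Applying the formula gives 1333.2 °R.

1333.2 °R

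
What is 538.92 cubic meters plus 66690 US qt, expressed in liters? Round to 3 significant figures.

602000 L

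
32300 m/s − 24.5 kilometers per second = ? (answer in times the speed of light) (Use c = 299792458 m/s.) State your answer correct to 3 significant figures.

2.60 × 10^-5 c

32300 m/s = 0.000107741 c and 24.5 km/s = 8.17232 × 10^-5 c.
0.000107741 − 8.17232 × 10^-5 ≈ 2.60 × 10^-5 c.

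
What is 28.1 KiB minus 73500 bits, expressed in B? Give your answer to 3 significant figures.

19600 B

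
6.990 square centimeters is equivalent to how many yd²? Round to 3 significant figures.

1 square centimeter = 0.000119599 square yards.
6.990 × 0.000119599 ≈ 0.000836 yd².

0.000836 yd²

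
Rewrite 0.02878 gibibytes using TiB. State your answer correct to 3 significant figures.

2.81e-5 TiB

1 gibibyte = 0.0009765625 tebibytes.
So 0.02878 × 0.0009765625 ≈ 2.81e-5 TiB.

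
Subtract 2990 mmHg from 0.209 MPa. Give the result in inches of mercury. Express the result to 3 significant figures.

-56.0 inches of mercury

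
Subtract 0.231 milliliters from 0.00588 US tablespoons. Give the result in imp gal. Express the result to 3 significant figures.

-3.17 × 10^-5 imp gal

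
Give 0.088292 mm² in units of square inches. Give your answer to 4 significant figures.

0.0001369 in²

1 mm² = 0.00155000 in².
0.088292 × 0.00155000 ≈ 0.0001369 in².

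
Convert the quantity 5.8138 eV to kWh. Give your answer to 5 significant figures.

2.5874e-25 kWh

1 eV = 4.45049e-26 kWh.
Then 5.8138 × 4.45049e-26 ≈ 2.5874e-25 kWh.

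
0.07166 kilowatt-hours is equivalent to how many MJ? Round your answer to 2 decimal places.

0.26 MJ

1 kilowatt-hour = 3.60000 MJ.
0.07166 × 3.60000 ≈ 0.26 MJ.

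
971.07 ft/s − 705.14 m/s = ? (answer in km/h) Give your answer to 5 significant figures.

-1473.0 kilometers per hour

971.07 ft/s = 1065.54 km/h and 705.14 m/s = 2538.50 km/h.
1065.54 − 2538.50 ≈ -1473.0 km/h.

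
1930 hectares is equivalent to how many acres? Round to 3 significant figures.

4770 acres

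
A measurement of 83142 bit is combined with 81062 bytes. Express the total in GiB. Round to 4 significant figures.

83142 bit = 9.67900e-6 GiB and 81062 B = 7.54949e-5 GiB.
9.67900e-6 + 7.54949e-5 ≈ 8.517e-5 GiB.

8.517e-5 gibibytes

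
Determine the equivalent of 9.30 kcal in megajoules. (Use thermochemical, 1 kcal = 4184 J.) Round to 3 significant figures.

0.0389 megajoules

1 kcal = 0.00418400 MJ.
So 9.30 × 0.00418400 ≈ 0.0389 MJ.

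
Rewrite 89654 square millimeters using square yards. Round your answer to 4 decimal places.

1 mm² = 1.19599 × 10^-6 yd².
So 89654 × 1.19599 × 10^-6 ≈ 0.1072 yd².

0.1072 square yards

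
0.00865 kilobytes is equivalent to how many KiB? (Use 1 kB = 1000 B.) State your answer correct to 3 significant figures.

1 kB = 0.9765625 KiB.
So 0.00865 × 0.9765625 ≈ 0.00845 KiB.

0.00845 KiB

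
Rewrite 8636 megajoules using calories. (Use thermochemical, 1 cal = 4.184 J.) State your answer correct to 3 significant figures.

2.06e+9 cal

1 megajoule = 239006 cal.
8636 × 239006 ≈ 2.06e+9 cal.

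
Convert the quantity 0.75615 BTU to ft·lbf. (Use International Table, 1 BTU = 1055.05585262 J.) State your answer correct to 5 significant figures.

1 British thermal unit = 778.169 ft·lbf.
So 0.75615 × 778.169 ≈ 588.41 ft·lbf.

588.41 ft·lbf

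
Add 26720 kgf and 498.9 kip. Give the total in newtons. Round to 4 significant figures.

26720 kgf = 262034 N and 498.9 kip = 2.21922e+6 N.
262034 + 2.21922e+6 ≈ 2.481e+6 N.

2.481e+6 newtons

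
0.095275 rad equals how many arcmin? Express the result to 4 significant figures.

327.5 arcmin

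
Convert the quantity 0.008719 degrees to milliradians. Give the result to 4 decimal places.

1 degree = 17.4533 mrad.
Then 0.008719 × 17.4533 ≈ 0.1522 mrad.

0.1522 milliradians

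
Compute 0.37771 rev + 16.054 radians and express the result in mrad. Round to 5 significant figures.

18427 milliradians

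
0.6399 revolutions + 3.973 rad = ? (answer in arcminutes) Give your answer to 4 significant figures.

27480 arcminutes

0.6399 rev = 13821.8 arcmin and 3.973 rad = 13658.2 arcmin.
13821.8 + 13658.2 ≈ 27480 arcmin.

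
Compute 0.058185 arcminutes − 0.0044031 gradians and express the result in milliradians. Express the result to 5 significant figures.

-0.052238 mrad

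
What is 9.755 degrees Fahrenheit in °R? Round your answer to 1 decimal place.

°R = °F + 459.67.
Applying the formula gives 469.4 °R.

469.4 degrees Rankine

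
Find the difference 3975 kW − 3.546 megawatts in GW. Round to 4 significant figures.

3975 kW = 0.00397500 GW and 3.546 MW = 0.00354600 GW.
0.00397500 − 0.00354600 ≈ 0.0004290 GW.

0.0004290 GW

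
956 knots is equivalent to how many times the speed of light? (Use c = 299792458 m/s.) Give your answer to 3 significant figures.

1 kn = 1.71600e-9 times the speed of light.
956 × 1.71600e-9 ≈ 1.64e-6 c.

1.64e-6 times the speed of light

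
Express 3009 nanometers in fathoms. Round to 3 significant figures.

1.65e-6 fathom

1 nm = 5.46807e-10 fathom.
Then 3009 × 5.46807e-10 ≈ 1.65e-6 fathom.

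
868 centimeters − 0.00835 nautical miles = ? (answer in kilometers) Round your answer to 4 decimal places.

-0.0068 km

868 cm = 0.00868000 km and 0.00835 nmi = 0.0154642 km.
0.00868000 − 0.0154642 ≈ -0.0068 km.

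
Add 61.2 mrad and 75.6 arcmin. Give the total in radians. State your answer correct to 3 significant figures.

0.0832 radians

61.2 mrad = 0.0612000 rad and 75.6 arcmin = 0.0219911 rad.
0.0612000 + 0.0219911 ≈ 0.0832 rad.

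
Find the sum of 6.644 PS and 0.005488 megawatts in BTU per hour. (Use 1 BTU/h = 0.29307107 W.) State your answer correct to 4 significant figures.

6.644 PS = 16674.0 BTU/h and 0.005488 MW = 18725.8 BTU/h.
16674.0 + 18725.8 ≈ 35400 BTU/h.

35400 BTU/h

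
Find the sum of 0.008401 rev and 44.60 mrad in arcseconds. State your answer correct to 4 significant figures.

20090 arcsec

0.008401 rev = 10887.7 arcsec and 44.60 mrad = 9199.41 arcsec.
10887.7 + 9199.41 ≈ 20090 arcsec.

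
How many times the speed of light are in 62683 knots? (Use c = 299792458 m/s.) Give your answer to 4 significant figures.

1 kn = 1.71600 × 10^-9 c.
So 62683 × 1.71600 × 10^-9 ≈ 0.0001076 c.

0.0001076 times the speed of light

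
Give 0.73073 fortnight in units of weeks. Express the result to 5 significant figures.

1.4615 wk

1 fortnight = 2.00000 weeks.
Thus 0.73073 × 2.00000 ≈ 1.4615 wk.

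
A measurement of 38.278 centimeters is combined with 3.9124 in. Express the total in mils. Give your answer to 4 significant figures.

18980 mils

38.278 cm = 15070.1 mil and 3.9124 in = 3912.40 mil.
15070.1 + 3912.40 ≈ 18980 mil.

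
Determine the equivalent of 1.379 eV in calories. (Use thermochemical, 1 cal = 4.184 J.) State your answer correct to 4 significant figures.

1 electronvolt = 3.82929 × 10^-20 cal.
So 1.379 × 3.82929 × 10^-20 ≈ 5.281 × 10^-20 cal.

5.281 × 10^-20 calories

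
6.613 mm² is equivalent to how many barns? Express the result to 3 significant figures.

1 mm² = 1.00000 × 10^22 barn.
Then 6.613 × 1.00000 × 10^22 ≈ 6.61 × 10^22 barn.

6.61 × 10^22 barn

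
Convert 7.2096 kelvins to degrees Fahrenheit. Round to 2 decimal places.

-446.69 °F

K = (°F + 459.67) × 5/9.
Applying the formula gives -446.69 °F.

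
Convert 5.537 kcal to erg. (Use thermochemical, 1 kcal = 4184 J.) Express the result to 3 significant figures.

1 kcal = 4.18400 × 10^10 erg.
5.537 × 4.18400 × 10^10 ≈ 2.32 × 10^11 erg.

2.32 × 10^11 ergs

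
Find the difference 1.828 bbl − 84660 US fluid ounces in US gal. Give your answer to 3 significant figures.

1.828 bbl = 76.7760 US gal and 84660 US fl oz = 661.406 US gal.
76.7760 − 661.406 ≈ -585 US gal.

-585 US gallons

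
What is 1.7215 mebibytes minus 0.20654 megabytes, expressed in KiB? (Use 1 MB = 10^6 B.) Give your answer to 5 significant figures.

1561.1 KiB

1.7215 MiB = 1762.82 KiB and 0.20654 MB = 201.699 KiB.
1762.82 − 201.699 ≈ 1561.1 KiB.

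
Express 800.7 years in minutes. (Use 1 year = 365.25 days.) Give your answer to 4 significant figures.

4.211 × 10^8 min

1 year = 525960 min.
So 800.7 × 525960 ≈ 4.211 × 10^8 min.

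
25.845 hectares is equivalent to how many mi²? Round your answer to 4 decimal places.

0.0998 square miles

1 hectare = 0.00386102 square miles.
25.845 × 0.00386102 ≈ 0.0998 mi².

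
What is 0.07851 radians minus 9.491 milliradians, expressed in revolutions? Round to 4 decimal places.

0.0110 rev

0.07851 rad = 0.0124953 rev and 9.491 mrad = 0.00151054 rev.
0.0124953 − 0.00151054 ≈ 0.0110 rev.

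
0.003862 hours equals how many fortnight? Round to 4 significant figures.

1 h = 0.00297619 fortnights.
So 0.003862 × 0.00297619 ≈ 1.149e-5 fortnight.

1.149e-5 fortnight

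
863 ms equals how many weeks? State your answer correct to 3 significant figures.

1.43e-6 wk

1 ms = 1.65344e-9 wk.
So 863 × 1.65344e-9 ≈ 1.43e-6 wk.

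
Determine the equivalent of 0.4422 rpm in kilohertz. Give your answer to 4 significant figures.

1 rpm = 1.66667 × 10^-5 kilohertz.
0.4422 × 1.66667 × 10^-5 ≈ 7.370 × 10^-6 kHz.

7.370 × 10^-6 kilohertz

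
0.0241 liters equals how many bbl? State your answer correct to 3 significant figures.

0.000152 bbl

1 liter = 0.00628981 bbl.
Then 0.0241 × 0.00628981 ≈ 0.000152 bbl.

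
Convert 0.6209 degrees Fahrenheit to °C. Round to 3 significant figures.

-17.4 °C

°F = °C × 9/5 + 32.
Applying the formula gives -17.4 °C.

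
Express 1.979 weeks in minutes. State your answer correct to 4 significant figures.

19950 minutes

1 wk = 10080.0 minutes.
1.979 × 10080.0 ≈ 19950 min.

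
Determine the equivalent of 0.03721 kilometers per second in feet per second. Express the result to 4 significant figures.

1 km/s = 3280.84 ft/s.
So 0.03721 × 3280.84 ≈ 122.1 ft/s.

122.1 ft/s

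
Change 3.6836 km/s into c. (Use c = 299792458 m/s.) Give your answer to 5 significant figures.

1.2287e-5 c

1 kilometer per second = 3.33564e-6 c.
Thus 3.6836 × 3.33564e-6 ≈ 1.2287e-5 c.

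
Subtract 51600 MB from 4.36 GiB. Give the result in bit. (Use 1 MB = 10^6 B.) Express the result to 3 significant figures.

-3.75 × 10^11 bit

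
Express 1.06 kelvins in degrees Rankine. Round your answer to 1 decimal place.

°R = K × 9/5.
Applying the formula gives 1.9 °R.

1.9 degrees Rankine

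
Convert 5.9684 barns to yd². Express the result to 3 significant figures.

7.14e-28 yd²

1 barn = 1.19599e-28 square yards.
Thus 5.9684 × 1.19599e-28 ≈ 7.14e-28 yd².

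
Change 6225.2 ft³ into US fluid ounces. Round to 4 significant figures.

1 cubic foot = 957.506 US fluid ounces.
6225.2 × 957.506 ≈ 5.961 × 10^6 US fl oz.

5.961 × 10^6 US fl oz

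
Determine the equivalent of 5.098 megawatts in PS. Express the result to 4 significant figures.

1 MW = 1359.62 PS.
5.098 × 1359.62 ≈ 6931 PS.

6931 PS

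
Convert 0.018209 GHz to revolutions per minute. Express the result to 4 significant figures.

1.093 × 10^9 revolutions per minute

1 GHz = 6.00000 × 10^10 revolutions per minute.
So 0.018209 × 6.00000 × 10^10 ≈ 1.093 × 10^9 rpm.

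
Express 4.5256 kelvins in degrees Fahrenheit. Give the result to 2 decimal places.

K = (°F + 459.67) × 5/9.
Applying the formula gives -451.52 °F.

-451.52 degrees Fahrenheit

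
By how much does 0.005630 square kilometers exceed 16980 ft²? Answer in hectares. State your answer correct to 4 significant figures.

0.4053 ha

0.005630 km² = 0.563000 ha and 16980 ft² = 0.157749 ha.
0.563000 − 0.157749 ≈ 0.4053 ha.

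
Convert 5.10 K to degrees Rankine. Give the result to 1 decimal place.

9.2 °R

°R = K × 9/5.
Applying the formula gives 9.2 °R.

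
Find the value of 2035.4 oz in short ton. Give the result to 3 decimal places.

0.064 short ton

1 ounce = 3.12500 × 10^-5 short tons.
2035.4 × 3.12500 × 10^-5 ≈ 0.064 short ton.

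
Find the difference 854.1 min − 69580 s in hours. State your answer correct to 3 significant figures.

854.1 min = 14.2350 h and 69580 s = 19.3278 h.
14.2350 − 19.3278 ≈ -5.09 h.

-5.09 h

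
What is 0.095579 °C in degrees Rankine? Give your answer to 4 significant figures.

491.8 degrees Rankine

°R = (°C + 273.15) × 9/5.
Applying the formula gives 491.8 °R.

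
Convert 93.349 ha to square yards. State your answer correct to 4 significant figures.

1 hectare = 11959.9 yd².
Then 93.349 × 11959.9 ≈ 1.116 × 10^6 yd².

1.116 × 10^6 yd²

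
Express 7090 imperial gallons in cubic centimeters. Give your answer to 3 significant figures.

1 imperial gallon = 4546.09 cm³.
7090 × 4546.09 ≈ 3.22 × 10^7 cm³.

3.22 × 10^7 cubic centimeters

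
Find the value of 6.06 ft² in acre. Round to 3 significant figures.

1 ft² = 2.29568e-5 acre.
Thus 6.06 × 2.29568e-5 ≈ 0.000139 acre.

0.000139 acre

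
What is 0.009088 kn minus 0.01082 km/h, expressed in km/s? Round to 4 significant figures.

1.670 × 10^-6 km/s

0.009088 kn = 4.67527 × 10^-6 km/s and 0.01082 km/h = 3.00556 × 10^-6 km/s.
4.67527 × 10^-6 − 3.00556 × 10^-6 ≈ 1.670 × 10^-6 km/s.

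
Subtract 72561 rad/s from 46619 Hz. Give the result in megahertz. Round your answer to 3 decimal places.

0.035 megahertz

46619 Hz = 0.0466190 MHz and 72561 rad/s = 0.0115484 MHz.
0.0466190 − 0.0115484 ≈ 0.035 MHz.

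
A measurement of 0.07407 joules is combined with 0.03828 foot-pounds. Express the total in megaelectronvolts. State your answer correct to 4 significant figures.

7.862 × 10^11 MeV

0.07407 J = 4.62309 × 10^11 MeV and 0.03828 ft·lbf = 3.23939 × 10^11 MeV.
4.62309 × 10^11 + 3.23939 × 10^11 ≈ 7.862 × 10^11 MeV.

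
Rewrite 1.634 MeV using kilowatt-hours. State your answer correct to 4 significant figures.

1 megaelectronvolt = 4.45049e-20 kWh.
Thus 1.634 × 4.45049e-20 ≈ 7.272e-20 kWh.

7.272e-20 kWh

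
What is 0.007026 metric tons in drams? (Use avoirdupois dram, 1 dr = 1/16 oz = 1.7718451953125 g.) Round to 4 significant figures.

1 metric ton = 564383 drams.
Thus 0.007026 × 564383 ≈ 3965 dr.

3965 dr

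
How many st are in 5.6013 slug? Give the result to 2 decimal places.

12.87 stone

1 slug = 2.29815 stone.
Then 5.6013 × 2.29815 ≈ 12.87 st.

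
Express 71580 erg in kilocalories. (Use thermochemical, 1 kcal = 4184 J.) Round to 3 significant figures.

1.71 × 10^-6 kilocalories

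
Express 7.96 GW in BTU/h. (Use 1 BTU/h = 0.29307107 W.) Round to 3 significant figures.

2.72 × 10^10 BTU per hour

1 GW = 3.41214 × 10^9 BTU per hour.
Thus 7.96 × 3.41214 × 10^9 ≈ 2.72 × 10^10 BTU/h.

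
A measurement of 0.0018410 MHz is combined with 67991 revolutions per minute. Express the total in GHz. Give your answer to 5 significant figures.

0.0018410 MHz = 1.84100e-6 GHz and 67991 rpm = 1.13318e-6 GHz.
1.84100e-6 + 1.13318e-6 ≈ 2.9742e-6 GHz.

2.9742e-6 GHz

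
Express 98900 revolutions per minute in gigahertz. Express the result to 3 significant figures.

1 revolution per minute = 1.66667e-11 gigahertz.
Thus 98900 × 1.66667e-11 ≈ 1.65e-6 GHz.

1.65e-6 gigahertz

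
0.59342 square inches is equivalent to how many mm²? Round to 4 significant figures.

1 in² = 645.160 mm².
So 0.59342 × 645.160 ≈ 382.9 mm².

382.9 mm²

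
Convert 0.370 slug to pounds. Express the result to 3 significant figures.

1 slug = 32.1740 lb.
So 0.370 × 32.1740 ≈ 11.9 lb.

11.9 lb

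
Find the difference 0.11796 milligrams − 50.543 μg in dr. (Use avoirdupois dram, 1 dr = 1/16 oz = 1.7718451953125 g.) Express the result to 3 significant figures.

3.80 × 10^-5 drams

0.11796 mg = 6.65747 × 10^-5 dr and 50.543 μg = 2.85256 × 10^-5 dr.
6.65747 × 10^-5 − 2.85256 × 10^-5 ≈ 3.80 × 10^-5 dr.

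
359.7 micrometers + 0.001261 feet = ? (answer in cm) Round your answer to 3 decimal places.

0.074 centimeters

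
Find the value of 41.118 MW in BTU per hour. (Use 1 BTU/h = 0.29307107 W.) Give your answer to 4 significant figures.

1.403e+8 BTU/h

1 MW = 3.41214e+6 BTU/h.
Then 41.118 × 3.41214e+6 ≈ 1.403e+8 BTU/h.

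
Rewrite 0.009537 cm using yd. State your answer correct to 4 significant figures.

1 centimeter = 0.0109361 yd.
0.009537 × 0.0109361 ≈ 0.0001043 yd.

0.0001043 yd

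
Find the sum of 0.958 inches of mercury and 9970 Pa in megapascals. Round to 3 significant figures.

0.0132 MPa

0.958 inHg = 0.00324416 MPa and 9970 Pa = 0.00997000 MPa.
0.00324416 + 0.00997000 ≈ 0.0132 MPa.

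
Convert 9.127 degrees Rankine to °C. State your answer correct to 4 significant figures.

-268.1 degrees Celsius

°R = (°C + 273.15) × 9/5.
Applying the formula gives -268.1 °C.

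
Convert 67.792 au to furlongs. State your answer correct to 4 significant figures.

5.041e+10 furlongs

1 astronomical unit = 7.43646e+8 furlong.
So 67.792 × 7.43646e+8 ≈ 5.041e+10 furlong.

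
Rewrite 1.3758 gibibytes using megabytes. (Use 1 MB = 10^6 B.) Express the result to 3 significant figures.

1 gibibyte = 1073.74 megabytes.
Then 1.3758 × 1073.74 ≈ 1480 MB.

1480 megabytes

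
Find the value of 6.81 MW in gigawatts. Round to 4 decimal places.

0.0068 gigawatts

1 megawatt = 0.00100000 GW.
Then 6.81 × 0.00100000 ≈ 0.0068 GW.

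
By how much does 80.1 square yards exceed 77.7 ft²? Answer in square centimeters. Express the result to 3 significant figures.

598000 square centimeters

80.1 yd² = 669738 cm² and 77.7 ft² = 72185.7 cm².
669738 − 72185.7 ≈ 598000 cm².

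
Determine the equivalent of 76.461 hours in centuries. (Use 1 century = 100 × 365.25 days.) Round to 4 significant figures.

8.722e-5 century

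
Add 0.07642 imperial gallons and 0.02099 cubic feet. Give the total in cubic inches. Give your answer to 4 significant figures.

57.47 cubic inches

0.07642 imp gal = 21.2004 in³ and 0.02099 ft³ = 36.2707 in³.
21.2004 + 36.2707 ≈ 57.47 in³.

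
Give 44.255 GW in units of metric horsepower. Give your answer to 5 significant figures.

1 gigawatt = 1.35962e+6 metric horsepower.
Then 44.255 × 1.35962e+6 ≈ 6.0170e+7 PS.

6.0170e+7 metric horsepower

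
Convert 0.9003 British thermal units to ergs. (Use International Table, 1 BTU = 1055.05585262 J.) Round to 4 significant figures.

9.499e+9 ergs

1 British thermal unit = 1.05506e+10 ergs.
So 0.9003 × 1.05506e+10 ≈ 9.499e+9 erg.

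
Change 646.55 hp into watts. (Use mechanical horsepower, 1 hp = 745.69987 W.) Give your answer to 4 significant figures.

482100 W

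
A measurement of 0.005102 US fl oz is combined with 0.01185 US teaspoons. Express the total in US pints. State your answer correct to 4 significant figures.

0.005102 US fl oz = 0.0003188750 US pt and 0.01185 US tsp = 0.0001234375 US pt.
0.0003188750 + 0.0001234375 ≈ 0.0004423 US pt.

0.0004423 US pt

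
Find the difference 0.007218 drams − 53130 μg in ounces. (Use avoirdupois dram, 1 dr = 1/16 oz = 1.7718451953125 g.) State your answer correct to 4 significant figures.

0.007218 dr = 0.000451125 oz and 53130 μg = 0.00187411 oz.
0.000451125 − 0.00187411 ≈ -0.001423 oz.

-0.001423 ounces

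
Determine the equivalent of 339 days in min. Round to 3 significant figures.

1 day = 1440.00 minutes.
Thus 339 × 1440.00 ≈ 488000 min.

488000 min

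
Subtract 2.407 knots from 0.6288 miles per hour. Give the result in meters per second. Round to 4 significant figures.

-0.9572 meters per second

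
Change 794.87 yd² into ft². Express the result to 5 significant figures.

7153.8 square feet

1 yd² = 9.00000 ft².
794.87 × 9.00000 ≈ 7153.8 ft².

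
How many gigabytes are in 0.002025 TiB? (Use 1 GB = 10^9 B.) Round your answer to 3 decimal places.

2.227 GB

1 tebibyte = 1099.51 gigabytes.
So 0.002025 × 1099.51 ≈ 2.227 GB.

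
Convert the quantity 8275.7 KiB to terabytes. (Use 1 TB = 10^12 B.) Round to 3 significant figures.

1 KiB = 1.02400 × 10^-9 terabytes.
8275.7 × 1.02400 × 10^-9 ≈ 8.47 × 10^-6 TB.

8.47 × 10^-6 TB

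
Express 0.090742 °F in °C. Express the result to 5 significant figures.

°F = °C × 9/5 + 32.
Applying the formula gives -17.727 °C.

-17.727 °C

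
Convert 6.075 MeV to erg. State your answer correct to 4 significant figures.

9.733e-6 erg

1 megaelectronvolt = 1.60218e-6 ergs.
Thus 6.075 × 1.60218e-6 ≈ 9.733e-6 erg.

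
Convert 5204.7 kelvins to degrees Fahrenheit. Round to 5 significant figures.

K = (°F + 459.67) × 5/9.
Applying the formula gives 8908.8 °F.

8908.8 °F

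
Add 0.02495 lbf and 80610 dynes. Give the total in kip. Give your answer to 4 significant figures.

0.0002062 kips

0.02495 lbf = 2.49500 × 10^-5 kip and 80610 dyn = 0.000181218 kip.
2.49500 × 10^-5 + 0.000181218 ≈ 0.0002062 kip.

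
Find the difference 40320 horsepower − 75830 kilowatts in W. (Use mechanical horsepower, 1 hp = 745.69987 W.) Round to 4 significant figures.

40320 hp = 3.00666 × 10^7 W and 75830 kW = 7.58300 × 10^7 W.
3.00666 × 10^7 − 7.58300 × 10^7 ≈ -4.576 × 10^7 W.

-4.576 × 10^7 W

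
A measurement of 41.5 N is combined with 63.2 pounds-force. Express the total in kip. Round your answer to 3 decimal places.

41.5 N = 0.00932957 kip and 63.2 lbf = 0.0632000 kip.
0.00932957 + 0.0632000 ≈ 0.073 kip.

0.073 kip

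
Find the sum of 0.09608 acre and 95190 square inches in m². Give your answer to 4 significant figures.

450.2 square meters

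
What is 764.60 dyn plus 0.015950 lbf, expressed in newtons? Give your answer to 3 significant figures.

764.60 dyn = 0.00764600 N and 0.015950 lbf = 0.0709491 N.
0.00764600 + 0.0709491 ≈ 0.0786 N.

0.0786 newtons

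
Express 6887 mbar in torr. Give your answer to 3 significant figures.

5170 torr

1 mbar = 0.750062 torr.
So 6887 × 0.750062 ≈ 5170 torr.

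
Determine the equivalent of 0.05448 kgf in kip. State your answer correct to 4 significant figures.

1 kgf = 0.00220462 kip.
Then 0.05448 × 0.00220462 ≈ 0.0001201 kip.

0.0001201 kip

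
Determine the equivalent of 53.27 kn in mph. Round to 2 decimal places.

61.30 mph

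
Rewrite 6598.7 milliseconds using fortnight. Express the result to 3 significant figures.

1 ms = 8.26720e-10 fortnight.
So 6598.7 × 8.26720e-10 ≈ 5.46e-6 fortnight.

5.46e-6 fortnights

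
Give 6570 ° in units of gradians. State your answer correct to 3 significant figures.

1 ° = 1.11111 grad.
6570 × 1.11111 ≈ 7300 grad.

7300 grad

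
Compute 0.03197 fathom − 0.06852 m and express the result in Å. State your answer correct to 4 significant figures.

0.03197 fathom = 5.84667 × 10^8 Å and 0.06852 m = 6.85200 × 10^8 Å.
5.84667 × 10^8 − 6.85200 × 10^8 ≈ -1.005 × 10^8 Å.

-1.005 × 10^8 Å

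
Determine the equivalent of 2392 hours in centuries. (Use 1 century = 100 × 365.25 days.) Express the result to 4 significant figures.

0.002729 century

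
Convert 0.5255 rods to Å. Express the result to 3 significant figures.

2.64 × 10^10 Å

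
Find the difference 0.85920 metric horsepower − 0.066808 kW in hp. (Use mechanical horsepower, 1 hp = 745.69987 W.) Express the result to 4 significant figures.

0.7579 horsepower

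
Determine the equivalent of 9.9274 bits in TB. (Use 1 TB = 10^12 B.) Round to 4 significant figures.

1 bit = 1.25000e-13 terabytes.
9.9274 × 1.25000e-13 ≈ 1.241e-12 TB.

1.241e-12 terabytes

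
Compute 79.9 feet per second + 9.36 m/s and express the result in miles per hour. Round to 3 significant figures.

75.4 mph

79.9 ft/s = 54.4773 mph and 9.36 m/s = 20.9377 mph.
54.4773 + 20.9377 ≈ 75.4 mph.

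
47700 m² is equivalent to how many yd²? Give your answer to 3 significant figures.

1 square meter = 1.19599 yd².
Thus 47700 × 1.19599 ≈ 57000 yd².

57000 yd²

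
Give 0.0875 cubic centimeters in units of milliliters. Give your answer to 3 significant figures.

0.0875 mL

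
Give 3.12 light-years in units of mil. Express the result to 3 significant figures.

1 light-year = 3.72470 × 10^20 mil.
3.12 × 3.72470 × 10^20 ≈ 1.16 × 10^21 mil.

1.16 × 10^21 mils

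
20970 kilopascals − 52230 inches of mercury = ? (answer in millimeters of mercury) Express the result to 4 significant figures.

20970 kPa = 157288 mmHg and 52230 inHg = 1.32664 × 10^6 mmHg.
157288 − 1.32664 × 10^6 ≈ -1.169 × 10^6 mmHg.

-1.169 × 10^6 millimeters of mercury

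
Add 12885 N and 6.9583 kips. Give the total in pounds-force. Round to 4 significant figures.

9855 pounds-force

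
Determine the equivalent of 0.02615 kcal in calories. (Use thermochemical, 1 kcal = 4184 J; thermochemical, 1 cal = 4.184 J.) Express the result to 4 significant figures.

1 kcal = 1000.00 cal.
So 0.02615 × 1000.00 ≈ 26.15 cal.

26.15 cal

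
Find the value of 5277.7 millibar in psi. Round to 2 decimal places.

76.55 pounds per square inch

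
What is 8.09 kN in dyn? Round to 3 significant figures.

8.09 × 10^8 dynes

1 kN = 1.00000 × 10^8 dynes.
Then 8.09 × 1.00000 × 10^8 ≈ 8.09 × 10^8 dyn.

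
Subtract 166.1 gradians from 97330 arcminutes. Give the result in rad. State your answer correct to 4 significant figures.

97330 arcmin = 28.3121 rad and 166.1 grad = 2.60909 rad.
28.3121 − 2.60909 ≈ 25.70 rad.

25.70 rad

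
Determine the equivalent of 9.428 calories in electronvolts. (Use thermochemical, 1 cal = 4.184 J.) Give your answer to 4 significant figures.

1 calorie = 2.61145 × 10^19 eV.
Thus 9.428 × 2.61145 × 10^19 ≈ 2.462 × 10^20 eV.

2.462 × 10^20 eV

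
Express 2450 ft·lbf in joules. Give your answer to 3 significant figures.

1 ft·lbf = 1.35582 J.
2450 × 1.35582 ≈ 3320 J.

3320 J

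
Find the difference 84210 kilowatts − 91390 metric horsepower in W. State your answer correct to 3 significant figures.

1.70 × 10^7 W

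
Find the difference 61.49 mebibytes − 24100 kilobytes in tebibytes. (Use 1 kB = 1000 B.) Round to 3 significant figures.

3.67e-5 TiB

61.49 MiB = 5.86414e-5 TiB and 24100 kB = 2.19188e-5 TiB.
5.86414e-5 − 2.19188e-5 ≈ 3.67e-5 TiB.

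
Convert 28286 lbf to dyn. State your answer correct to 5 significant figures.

1 lbf = 444822 dyn.
So 28286 × 444822 ≈ 1.2582e+10 dyn.

1.2582e+10 dyn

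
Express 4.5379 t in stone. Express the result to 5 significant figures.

1 t = 157.473 stone.
4.5379 × 157.473 ≈ 714.60 st.

714.60 st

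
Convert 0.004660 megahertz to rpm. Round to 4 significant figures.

1 MHz = 6.00000e+7 rpm.
Thus 0.004660 × 6.00000e+7 ≈ 279600 rpm.

279600 revolutions per minute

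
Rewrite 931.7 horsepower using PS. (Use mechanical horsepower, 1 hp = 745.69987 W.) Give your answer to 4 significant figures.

944.6 PS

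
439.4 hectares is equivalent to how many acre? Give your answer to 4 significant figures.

1086 acre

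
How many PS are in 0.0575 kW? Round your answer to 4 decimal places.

1 kilowatt = 1.35962 metric horsepower.
Thus 0.0575 × 1.35962 ≈ 0.0782 PS.

0.0782 metric horsepower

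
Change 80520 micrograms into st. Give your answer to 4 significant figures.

1.268e-5 st

1 μg = 1.57473e-10 stone.
So 80520 × 1.57473e-10 ≈ 1.268e-5 st.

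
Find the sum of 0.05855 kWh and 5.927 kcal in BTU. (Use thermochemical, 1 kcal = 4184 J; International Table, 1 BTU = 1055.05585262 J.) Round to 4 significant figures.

223.3 BTU

0.05855 kWh = 199.781 BTU and 5.927 kcal = 23.5045 BTU.
199.781 + 23.5045 ≈ 223.3 BTU.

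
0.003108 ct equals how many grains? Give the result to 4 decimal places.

1 ct = 3.08647 gr.
Then 0.003108 × 3.08647 ≈ 0.0096 gr.

0.0096 gr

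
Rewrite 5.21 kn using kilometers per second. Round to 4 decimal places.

0.0027 km/s

1 kn = 0.000514444 kilometers per second.
5.21 × 0.000514444 ≈ 0.0027 km/s.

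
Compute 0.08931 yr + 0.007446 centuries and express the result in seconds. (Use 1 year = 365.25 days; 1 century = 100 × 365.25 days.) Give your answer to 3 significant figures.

2.63e+7 seconds

0.08931 yr = 2.81841e+6 s and 0.007446 century = 2.34978e+7 s.
2.81841e+6 + 2.34978e+7 ≈ 2.63e+7 s.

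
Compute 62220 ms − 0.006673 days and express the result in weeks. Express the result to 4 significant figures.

-0.0008504 wk

62220 ms = 0.000102877 wk and 0.006673 d = 0.000953286 wk.
0.000102877 − 0.000953286 ≈ -0.0008504 wk.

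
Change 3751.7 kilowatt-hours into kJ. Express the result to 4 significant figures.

1 kilowatt-hour = 3600.00 kJ.
Thus 3751.7 × 3600.00 ≈ 1.351e+7 kJ.

1.351e+7 kJ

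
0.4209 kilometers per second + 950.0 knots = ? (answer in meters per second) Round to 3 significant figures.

910 meters per second

0.4209 km/s = 420.900 m/s and 950.0 kn = 488.722 m/s.
420.900 + 488.722 ≈ 910 m/s.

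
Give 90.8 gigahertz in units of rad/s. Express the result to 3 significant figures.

1 gigahertz = 6.28319 × 10^9 radians per second.
Then 90.8 × 6.28319 × 10^9 ≈ 5.71 × 10^11 rad/s.

5.71 × 10^11 radians per second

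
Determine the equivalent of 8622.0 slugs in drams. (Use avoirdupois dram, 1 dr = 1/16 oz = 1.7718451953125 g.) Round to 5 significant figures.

1 slug = 8236.56 dr.
So 8622.0 × 8236.56 ≈ 7.1016 × 10^7 dr.

7.1016 × 10^7 drams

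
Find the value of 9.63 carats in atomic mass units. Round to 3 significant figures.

1 carat = 1.20443e+23 u.
So 9.63 × 1.20443e+23 ≈ 1.16e+24 u.

1.16e+24 u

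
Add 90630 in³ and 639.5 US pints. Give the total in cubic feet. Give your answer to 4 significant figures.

90630 in³ = 52.4479 ft³ and 639.5 US pt = 10.6861 ft³.
52.4479 + 10.6861 ≈ 63.13 ft³.

63.13 cubic feet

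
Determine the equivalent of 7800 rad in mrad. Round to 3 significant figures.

1 rad = 1000.00 mrad.
Then 7800 × 1000.00 ≈ 7.80e+6 mrad.

7.80e+6 mrad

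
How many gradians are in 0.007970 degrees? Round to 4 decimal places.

1 degree = 1.11111 gradians.
So 0.007970 × 1.11111 ≈ 0.0089 grad.

0.0089 grad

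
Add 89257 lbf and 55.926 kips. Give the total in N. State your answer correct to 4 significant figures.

89257 lbf = 397035 N and 55.926 kip = 248771 N.
397035 + 248771 ≈ 645800 N.

645800 newtons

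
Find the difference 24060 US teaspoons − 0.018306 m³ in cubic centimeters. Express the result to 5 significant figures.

24060 US tsp = 118590 cm³ and 0.018306 m³ = 18306.0 cm³.
118590 − 18306.0 ≈ 100280 cm³.

100280 cm³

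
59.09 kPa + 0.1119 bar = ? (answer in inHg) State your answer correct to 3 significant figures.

59.09 kPa = 17.4493 inHg and 0.1119 bar = 3.30441 inHg.
17.4493 + 3.30441 ≈ 20.8 inHg.

20.8 inches of mercury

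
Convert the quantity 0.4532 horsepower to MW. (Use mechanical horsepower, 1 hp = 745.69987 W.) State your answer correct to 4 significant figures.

1 hp = 0.000745700 megawatts.
Thus 0.4532 × 0.000745700 ≈ 0.0003380 MW.

0.0003380 megawatts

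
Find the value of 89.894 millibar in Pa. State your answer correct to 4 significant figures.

1 millibar = 100.000 Pa.
Thus 89.894 × 100.000 ≈ 8989 Pa.

8989 pascals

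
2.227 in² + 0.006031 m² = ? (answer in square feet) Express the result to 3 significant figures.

2.227 in² = 0.0154653 ft² and 0.006031 m² = 0.0649171 ft².
0.0154653 + 0.0649171 ≈ 0.0804 ft².

0.0804 square feet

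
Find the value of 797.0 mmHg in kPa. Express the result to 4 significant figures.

106.3 kilopascals

1 millimeter of mercury = 0.133322 kilopascals.
797.0 × 0.133322 ≈ 106.3 kPa.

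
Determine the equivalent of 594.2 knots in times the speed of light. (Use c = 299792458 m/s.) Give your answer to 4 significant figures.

1 kn = 1.71600e-9 c.
Then 594.2 × 1.71600e-9 ≈ 1.020e-6 c.

1.020e-6 times the speed of light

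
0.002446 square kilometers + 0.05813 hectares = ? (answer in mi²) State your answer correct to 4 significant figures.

0.001169 mi²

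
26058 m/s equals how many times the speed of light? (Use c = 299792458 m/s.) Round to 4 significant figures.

8.692 × 10^-5 c

1 m/s = 3.33564 × 10^-9 c.
Then 26058 × 3.33564 × 10^-9 ≈ 8.692 × 10^-5 c.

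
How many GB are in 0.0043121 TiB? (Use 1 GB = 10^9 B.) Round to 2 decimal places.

1 tebibyte = 1099.51 GB.
Thus 0.0043121 × 1099.51 ≈ 4.74 GB.

4.74 GB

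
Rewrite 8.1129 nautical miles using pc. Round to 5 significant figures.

4.8693 × 10^-13 pc

1 nautical mile = 6.00192 × 10^-14 pc.
Then 8.1129 × 6.00192 × 10^-14 ≈ 4.8693 × 10^-13 pc.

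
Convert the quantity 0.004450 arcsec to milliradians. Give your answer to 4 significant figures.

1 arcsecond = 0.00484814 mrad.
So 0.004450 × 0.00484814 ≈ 2.157e-5 mrad.

2.157e-5 mrad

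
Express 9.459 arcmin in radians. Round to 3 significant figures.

0.00275 rad

1 arcminute = 0.000290888 radians.
So 9.459 × 0.000290888 ≈ 0.00275 rad.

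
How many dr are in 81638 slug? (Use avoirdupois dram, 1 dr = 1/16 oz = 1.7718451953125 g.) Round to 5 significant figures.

1 slug = 8236.56 dr.
Then 81638 × 8236.56 ≈ 6.7242e+8 dr.

6.7242e+8 dr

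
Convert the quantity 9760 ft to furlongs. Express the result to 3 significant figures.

14.8 furlong

1 ft = 0.00151515 furlong.
So 9760 × 0.00151515 ≈ 14.8 furlong.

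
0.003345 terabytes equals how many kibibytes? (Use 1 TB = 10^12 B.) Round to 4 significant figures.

3.267 × 10^6 KiB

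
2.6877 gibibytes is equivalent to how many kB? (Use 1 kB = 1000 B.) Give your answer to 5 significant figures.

1 GiB = 1.07374e+6 kilobytes.
Thus 2.6877 × 1.07374e+6 ≈ 2.8859e+6 kB.

2.8859e+6 kB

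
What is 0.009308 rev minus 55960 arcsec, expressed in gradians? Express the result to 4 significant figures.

0.009308 rev = 3.72320 grad and 55960 arcsec = 17.2716 grad.
3.72320 − 17.2716 ≈ -13.55 grad.

-13.55 grad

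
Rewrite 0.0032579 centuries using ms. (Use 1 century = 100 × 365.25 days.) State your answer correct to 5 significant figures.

1 century = 3.15576 × 10^12 ms.
Then 0.0032579 × 3.15576 × 10^12 ≈ 1.0281 × 10^10 ms.

1.0281 × 10^10 milliseconds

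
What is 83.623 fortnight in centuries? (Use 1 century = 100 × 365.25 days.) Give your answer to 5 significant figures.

0.032053 centuries

1 fortnight = 0.000383299 centuries.
Then 83.623 × 0.000383299 ≈ 0.032053 century.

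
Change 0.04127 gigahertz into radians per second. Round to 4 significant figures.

2.593 × 10^8 radians per second

1 GHz = 6.28319 × 10^9 radians per second.
Thus 0.04127 × 6.28319 × 10^9 ≈ 2.593 × 10^8 rad/s.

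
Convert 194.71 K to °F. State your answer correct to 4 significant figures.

-109.2 °F

K = (°F + 459.67) × 5/9.
Applying the formula gives -109.2 °F.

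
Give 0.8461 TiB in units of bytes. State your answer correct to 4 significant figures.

1 TiB = 1.09951e+12 B.
So 0.8461 × 1.09951e+12 ≈ 9.303e+11 B.

9.303e+11 bytes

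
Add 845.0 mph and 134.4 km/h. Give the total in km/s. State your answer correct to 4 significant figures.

845.0 mph = 0.377749 km/s and 134.4 km/h = 0.0373333 km/s.
0.377749 + 0.0373333 ≈ 0.4151 km/s.

0.4151 kilometers per second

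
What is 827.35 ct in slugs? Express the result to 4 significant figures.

1 ct = 1.37044e-5 slug.
Then 827.35 × 1.37044e-5 ≈ 0.01134 slug.

0.01134 slugs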